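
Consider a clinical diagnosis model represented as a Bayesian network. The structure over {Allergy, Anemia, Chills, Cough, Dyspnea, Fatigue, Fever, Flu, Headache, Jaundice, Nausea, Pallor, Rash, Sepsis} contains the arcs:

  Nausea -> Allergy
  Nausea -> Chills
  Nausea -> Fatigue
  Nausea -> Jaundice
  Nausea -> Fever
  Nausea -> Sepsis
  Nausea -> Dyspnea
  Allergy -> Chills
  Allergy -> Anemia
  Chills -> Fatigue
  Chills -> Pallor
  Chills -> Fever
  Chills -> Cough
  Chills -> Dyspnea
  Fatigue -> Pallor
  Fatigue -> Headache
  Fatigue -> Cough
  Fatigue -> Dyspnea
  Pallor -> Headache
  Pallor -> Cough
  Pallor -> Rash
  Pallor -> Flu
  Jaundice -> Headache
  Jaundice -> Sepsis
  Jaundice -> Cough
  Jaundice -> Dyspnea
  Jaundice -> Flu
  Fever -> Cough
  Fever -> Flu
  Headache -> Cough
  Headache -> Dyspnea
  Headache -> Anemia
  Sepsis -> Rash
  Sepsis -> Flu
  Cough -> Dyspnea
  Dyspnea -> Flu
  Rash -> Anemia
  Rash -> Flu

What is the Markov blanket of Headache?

By definition, MB(Headache) is built from Headache's parents, Headache's children, and the co-parents of Headache.
Ch(Headache) = {Anemia, Cough, Dyspnea}.
Headache has parents Fatigue, Jaundice, Pallor.
Other parents of Headache's children:
  Cough: Chills, Fatigue, Fever, Jaundice, Pallor
  Dyspnea: Chills, Cough, Fatigue, Jaundice, Nausea
  Anemia: Allergy, Rash
Union: {Fatigue, Jaundice, Pallor} ∪ {Anemia, Cough, Dyspnea} ∪ {Allergy, Chills, Cough, Fatigue, Fever, Jaundice, Nausea, Pallor, Rash} = {Allergy, Anemia, Chills, Cough, Dyspnea, Fatigue, Fever, Jaundice, Nausea, Pallor, Rash}.

{Allergy, Anemia, Chills, Cough, Dyspnea, Fatigue, Fever, Jaundice, Nausea, Pallor, Rash}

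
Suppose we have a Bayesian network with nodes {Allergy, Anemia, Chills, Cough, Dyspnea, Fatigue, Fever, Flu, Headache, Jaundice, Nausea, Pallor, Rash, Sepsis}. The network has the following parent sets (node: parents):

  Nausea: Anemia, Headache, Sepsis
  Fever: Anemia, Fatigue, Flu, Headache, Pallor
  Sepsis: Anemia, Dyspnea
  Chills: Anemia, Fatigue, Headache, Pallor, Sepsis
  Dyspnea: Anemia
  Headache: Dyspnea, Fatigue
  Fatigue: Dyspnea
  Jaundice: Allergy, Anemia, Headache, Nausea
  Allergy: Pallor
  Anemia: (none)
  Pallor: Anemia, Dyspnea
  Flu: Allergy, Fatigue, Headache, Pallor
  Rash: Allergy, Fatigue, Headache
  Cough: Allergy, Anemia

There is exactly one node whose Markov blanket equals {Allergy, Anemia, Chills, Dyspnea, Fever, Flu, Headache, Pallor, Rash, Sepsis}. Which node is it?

Fatigue

The target node must have every member of {Allergy, Anemia, Chills, Dyspnea, Fever, Flu, Headache, Pallor, Rash, Sepsis} as a parent, child, or co-parent, and no others.
Parents of Fatigue: Dyspnea; children: Chills, Fever, Flu, Headache, Rash; co-parents: Allergy, Anemia, Dyspnea, Flu, Headache, Pallor, Sepsis.
These exactly cover the given set, so the node is Fatigue.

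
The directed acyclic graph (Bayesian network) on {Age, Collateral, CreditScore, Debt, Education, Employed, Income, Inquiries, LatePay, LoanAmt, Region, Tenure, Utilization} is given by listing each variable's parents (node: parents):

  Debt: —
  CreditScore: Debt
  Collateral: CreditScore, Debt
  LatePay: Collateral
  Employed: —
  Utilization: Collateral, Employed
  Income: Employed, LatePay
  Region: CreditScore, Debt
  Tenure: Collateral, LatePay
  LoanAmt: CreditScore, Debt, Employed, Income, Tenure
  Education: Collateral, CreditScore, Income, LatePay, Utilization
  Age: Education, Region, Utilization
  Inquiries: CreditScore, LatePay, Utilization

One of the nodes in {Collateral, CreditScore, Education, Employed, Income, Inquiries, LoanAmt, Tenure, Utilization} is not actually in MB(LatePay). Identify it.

Pa(LatePay) = {Collateral}.
Children of LatePay: Education, Income, Inquiries, Tenure.
Other parents of LatePay's children:
  Income: Employed
  Tenure: Collateral
  Education: Collateral, CreditScore, Income, Utilization
  Inquiries: CreditScore, Utilization
MB(LatePay) = {Collateral, CreditScore, Education, Employed, Income, Inquiries, Tenure, Utilization}.
LoanAmt is neither a parent, child, nor co-parent of LatePay, so it does not belong.

LoanAmt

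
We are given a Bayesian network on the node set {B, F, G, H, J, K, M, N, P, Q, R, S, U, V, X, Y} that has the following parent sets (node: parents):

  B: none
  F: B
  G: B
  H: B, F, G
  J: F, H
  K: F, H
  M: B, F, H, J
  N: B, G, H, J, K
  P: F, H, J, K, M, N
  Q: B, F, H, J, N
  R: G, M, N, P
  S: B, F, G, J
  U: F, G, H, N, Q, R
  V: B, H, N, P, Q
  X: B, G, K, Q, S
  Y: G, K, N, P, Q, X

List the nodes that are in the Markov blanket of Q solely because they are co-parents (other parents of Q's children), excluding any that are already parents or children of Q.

Children of Q: U, V, X, Y.
  U: F, G, H, N, R
  V: B, H, N, P
  X: B, G, K, S
  Y: G, K, N, P, X
Excluding nodes already adjacent to Q (B, F, H, J, N, U, V, X, Y), the co-parent-only contribution is {G, K, P, R, S}.

{G, K, P, R, S}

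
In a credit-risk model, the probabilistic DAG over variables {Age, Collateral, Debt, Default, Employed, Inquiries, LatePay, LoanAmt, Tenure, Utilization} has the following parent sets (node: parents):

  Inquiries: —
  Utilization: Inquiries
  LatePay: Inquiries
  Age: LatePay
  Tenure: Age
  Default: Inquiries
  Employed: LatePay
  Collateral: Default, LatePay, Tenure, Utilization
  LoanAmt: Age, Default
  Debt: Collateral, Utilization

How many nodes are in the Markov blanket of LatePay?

By definition, MB(LatePay) is built from LatePay's parents, LatePay's children, and the co-parents of LatePay.
LatePay's children: Age, Collateral, Employed.
Parents of LatePay: Inquiries.
Co-parents of LatePay (other parents of its children):
  Age has no other parent.
  Employed has no other parent.
  Collateral's other parents are Default, Tenure, Utilization.
MB(LatePay) = {Age, Collateral, Default, Employed, Inquiries, Tenure, Utilization}, which has 7 nodes.

7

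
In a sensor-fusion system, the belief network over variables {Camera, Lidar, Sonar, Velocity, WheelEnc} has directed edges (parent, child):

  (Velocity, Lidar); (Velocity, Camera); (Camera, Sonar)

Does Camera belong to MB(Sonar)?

Yes

Camera is a parent of Sonar.
So Camera ∈ MB(Sonar).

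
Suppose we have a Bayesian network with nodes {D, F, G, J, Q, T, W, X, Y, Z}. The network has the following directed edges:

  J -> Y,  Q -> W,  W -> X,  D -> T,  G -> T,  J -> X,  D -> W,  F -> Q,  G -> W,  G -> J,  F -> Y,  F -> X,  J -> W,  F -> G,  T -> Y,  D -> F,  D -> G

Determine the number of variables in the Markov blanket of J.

8

J has parent G.
J has children W, X, Y.
For each child, the remaining parents (spouses of J):
  W: D, G, Q
  X: F, W
  Y: F, T
MB(J) = {D, F, G, Q, T, W, X, Y}, which has 8 nodes.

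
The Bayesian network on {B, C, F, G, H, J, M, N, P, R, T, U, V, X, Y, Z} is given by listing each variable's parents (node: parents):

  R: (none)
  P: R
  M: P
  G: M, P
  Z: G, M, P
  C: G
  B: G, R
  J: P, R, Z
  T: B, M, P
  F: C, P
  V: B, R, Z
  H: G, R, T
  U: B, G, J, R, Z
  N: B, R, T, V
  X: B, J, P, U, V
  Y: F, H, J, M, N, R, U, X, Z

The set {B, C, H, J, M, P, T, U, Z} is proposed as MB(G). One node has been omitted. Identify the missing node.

R

G has parents M, P.
Children of G: B, C, H, U, Z.
Co-parents of G (other parents of its children):
  Z also has parents M, P.
  C: no additional parents.
  parents(B) \ {G} = {R}.
  H's other parents are R, T.
  U's other parents are B, J, R, Z.
MB(G) = {B, C, H, J, M, P, R, T, U, Z}.
Comparing with the claimed set, R is missing.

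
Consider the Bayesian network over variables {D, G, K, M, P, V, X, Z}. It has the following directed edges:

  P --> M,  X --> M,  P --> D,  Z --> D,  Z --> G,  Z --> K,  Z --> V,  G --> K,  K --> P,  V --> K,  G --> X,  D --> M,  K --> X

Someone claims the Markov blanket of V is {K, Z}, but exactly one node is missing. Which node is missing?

A node's Markov blanket = Pa ∪ Ch ∪ (parents of Ch other than the node itself).
Ch(V) = {K}.
V's parents: Z.
Co-parents of V (other parents of its children):
  K: G, Z
MB(V) = {G, K, Z}.
Comparing with the claimed set, G is missing.

G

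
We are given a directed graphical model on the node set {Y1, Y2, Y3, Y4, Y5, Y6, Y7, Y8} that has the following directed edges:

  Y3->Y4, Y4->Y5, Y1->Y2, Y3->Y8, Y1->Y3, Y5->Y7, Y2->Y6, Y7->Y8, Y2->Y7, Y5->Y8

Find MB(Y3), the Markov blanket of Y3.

{Y1, Y4, Y5, Y7, Y8}

Children of Y3: Y4, Y8.
Parents of Y3: Y1.
For each child, the remaining parents (spouses of Y3):
  Y4: —
  Y8: Y5, Y7
MB(Y3) = {Y1, Y4, Y5, Y7, Y8}.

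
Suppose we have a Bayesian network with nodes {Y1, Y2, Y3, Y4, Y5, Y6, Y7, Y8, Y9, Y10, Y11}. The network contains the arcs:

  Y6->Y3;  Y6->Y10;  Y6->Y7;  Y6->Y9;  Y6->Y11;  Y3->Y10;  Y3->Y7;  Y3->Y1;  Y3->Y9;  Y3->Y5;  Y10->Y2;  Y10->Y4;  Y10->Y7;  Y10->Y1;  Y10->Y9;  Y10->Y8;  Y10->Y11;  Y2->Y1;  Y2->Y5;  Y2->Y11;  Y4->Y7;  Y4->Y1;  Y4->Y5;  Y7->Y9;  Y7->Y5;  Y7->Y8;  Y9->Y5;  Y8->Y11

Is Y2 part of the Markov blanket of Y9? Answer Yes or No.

Yes

Y2 is a co-parent of Y9: both are parents of Y5.
So Y2 ∈ MB(Y9).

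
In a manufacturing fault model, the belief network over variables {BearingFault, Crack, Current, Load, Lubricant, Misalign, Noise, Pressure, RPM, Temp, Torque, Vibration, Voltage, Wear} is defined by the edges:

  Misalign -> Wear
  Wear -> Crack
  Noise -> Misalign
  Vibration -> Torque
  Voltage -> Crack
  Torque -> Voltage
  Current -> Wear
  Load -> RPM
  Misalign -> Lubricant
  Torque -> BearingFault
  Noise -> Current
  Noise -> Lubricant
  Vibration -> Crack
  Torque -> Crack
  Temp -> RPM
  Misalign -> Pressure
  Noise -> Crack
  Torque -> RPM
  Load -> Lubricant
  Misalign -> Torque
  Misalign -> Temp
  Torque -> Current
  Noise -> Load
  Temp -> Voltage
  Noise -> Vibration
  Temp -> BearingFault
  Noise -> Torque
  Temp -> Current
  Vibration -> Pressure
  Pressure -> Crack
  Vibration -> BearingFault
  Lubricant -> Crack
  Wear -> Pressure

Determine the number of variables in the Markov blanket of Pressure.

Pa(Pressure) = {Misalign, Vibration, Wear}.
Pressure has child Crack.
For each child, the remaining parents (spouses of Pressure):
  Crack's other parents are Lubricant, Noise, Torque, Vibration, Voltage, Wear.
MB(Pressure) = {Crack, Lubricant, Misalign, Noise, Torque, Vibration, Voltage, Wear}, which has 8 nodes.

8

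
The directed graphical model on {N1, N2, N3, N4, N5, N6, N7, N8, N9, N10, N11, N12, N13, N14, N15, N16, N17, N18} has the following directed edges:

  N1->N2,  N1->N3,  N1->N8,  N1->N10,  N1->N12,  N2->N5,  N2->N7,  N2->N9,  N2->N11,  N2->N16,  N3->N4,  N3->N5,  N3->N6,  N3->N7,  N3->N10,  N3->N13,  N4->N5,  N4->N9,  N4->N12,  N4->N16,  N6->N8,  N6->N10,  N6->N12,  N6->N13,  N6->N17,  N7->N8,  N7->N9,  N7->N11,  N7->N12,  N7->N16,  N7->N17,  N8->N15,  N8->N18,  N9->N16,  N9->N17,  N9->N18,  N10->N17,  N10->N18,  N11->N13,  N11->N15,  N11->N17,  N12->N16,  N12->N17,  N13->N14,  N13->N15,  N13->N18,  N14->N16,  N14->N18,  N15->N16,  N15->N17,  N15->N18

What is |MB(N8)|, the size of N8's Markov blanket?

Recall MB(v) = parents ∪ children ∪ spouses, where spouses are the other parents of v's children.
N8 has children N15, N18.
Pa(N8) = {N1, N6, N7}.
Co-parents of N8 (other parents of its children):
  N15's other parents are N11, N13.
  N18 also has parents N9, N10, N13, N14, N15.
MB(N8) = {N1, N6, N7, N9, N10, N11, N13, N14, N15, N18}, which has 10 nodes.

10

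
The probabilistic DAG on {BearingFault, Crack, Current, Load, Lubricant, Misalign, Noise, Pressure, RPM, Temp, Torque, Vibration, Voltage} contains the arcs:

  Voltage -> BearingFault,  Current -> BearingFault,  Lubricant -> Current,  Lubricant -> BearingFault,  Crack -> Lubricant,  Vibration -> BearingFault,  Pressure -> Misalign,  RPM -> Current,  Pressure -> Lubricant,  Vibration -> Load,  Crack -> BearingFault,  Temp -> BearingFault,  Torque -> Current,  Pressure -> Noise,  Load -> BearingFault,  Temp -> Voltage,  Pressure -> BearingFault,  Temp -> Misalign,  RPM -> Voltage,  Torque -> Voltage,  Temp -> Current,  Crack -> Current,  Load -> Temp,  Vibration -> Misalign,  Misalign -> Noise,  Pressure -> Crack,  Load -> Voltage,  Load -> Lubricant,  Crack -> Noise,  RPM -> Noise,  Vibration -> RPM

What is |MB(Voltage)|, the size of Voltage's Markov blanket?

10

Ch(Voltage) = {BearingFault}.
Parents of Voltage: Load, RPM, Temp, Torque.
For each child, the remaining parents (spouses of Voltage):
  BearingFault: Crack, Current, Load, Lubricant, Pressure, Temp, Vibration
MB(Voltage) = {BearingFault, Crack, Current, Load, Lubricant, Pressure, RPM, Temp, Torque, Vibration}, which has 10 nodes.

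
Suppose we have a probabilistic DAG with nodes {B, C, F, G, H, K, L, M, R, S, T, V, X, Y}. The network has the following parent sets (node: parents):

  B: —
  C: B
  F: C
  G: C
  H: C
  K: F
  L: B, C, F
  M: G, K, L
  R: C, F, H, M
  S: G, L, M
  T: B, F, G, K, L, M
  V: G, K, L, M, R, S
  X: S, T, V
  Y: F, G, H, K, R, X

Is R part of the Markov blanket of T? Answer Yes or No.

No

The Markov blanket of a node is its parents, its children, and the other parents of its children.
T's parents: B, F, G, K, L, M.
Ch(T) = {X}.
Other parents of T's children:
  X also has parents S, V.
MB(T) = {B, F, G, K, L, M, S, V, X}; R is not in this set.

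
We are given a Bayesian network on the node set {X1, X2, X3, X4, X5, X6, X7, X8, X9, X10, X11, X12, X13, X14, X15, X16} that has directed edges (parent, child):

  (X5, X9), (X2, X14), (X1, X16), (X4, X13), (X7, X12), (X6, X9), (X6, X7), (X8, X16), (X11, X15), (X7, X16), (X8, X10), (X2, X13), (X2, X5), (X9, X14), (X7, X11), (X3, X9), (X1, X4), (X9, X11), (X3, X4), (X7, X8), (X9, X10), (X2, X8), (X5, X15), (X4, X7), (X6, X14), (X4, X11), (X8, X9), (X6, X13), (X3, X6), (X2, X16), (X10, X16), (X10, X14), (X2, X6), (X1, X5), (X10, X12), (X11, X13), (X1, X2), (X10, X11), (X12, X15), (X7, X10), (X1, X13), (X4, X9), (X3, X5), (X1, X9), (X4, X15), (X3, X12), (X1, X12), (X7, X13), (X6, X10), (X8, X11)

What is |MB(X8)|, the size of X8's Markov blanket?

A node's Markov blanket = Pa ∪ Ch ∪ (parents of Ch other than the node itself).
Parents of X8: X2, X7.
Ch(X8) = {X9, X10, X11, X16}.
Other parents of X8's children:
  X9: X1, X3, X4, X5, X6
  X10: X6, X7, X9
  X11: X4, X7, X9, X10
  X16: X1, X2, X7, X10
MB(X8) = {X1, X2, X3, X4, X5, X6, X7, X9, X10, X11, X16}, which has 11 nodes.

11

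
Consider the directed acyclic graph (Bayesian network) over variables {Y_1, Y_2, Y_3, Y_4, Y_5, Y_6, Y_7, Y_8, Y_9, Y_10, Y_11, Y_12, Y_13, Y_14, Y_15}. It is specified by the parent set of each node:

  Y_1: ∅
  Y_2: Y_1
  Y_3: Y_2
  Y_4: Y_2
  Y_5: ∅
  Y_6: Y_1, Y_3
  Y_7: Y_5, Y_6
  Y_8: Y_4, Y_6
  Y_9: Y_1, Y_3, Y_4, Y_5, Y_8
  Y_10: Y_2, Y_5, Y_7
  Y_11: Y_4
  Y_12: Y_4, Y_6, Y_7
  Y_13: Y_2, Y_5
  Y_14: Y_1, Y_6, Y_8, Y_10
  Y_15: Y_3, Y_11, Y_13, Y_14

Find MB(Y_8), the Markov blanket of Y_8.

By definition, MB(Y_8) is built from Y_8's parents, Y_8's children, and the co-parents of Y_8.
Parents of Y_8: Y_4, Y_6.
Y_8 has children Y_9, Y_14.
For each child, the remaining parents (spouses of Y_8):
  parents(Y_9) \ {Y_8} = {Y_1, Y_3, Y_4, Y_5}.
  Y_14's other parents are Y_1, Y_6, Y_10.
Taking the union gives {Y_1, Y_3, Y_4, Y_5, Y_6, Y_9, Y_10, Y_14}.

{Y_1, Y_3, Y_4, Y_5, Y_6, Y_9, Y_10, Y_14}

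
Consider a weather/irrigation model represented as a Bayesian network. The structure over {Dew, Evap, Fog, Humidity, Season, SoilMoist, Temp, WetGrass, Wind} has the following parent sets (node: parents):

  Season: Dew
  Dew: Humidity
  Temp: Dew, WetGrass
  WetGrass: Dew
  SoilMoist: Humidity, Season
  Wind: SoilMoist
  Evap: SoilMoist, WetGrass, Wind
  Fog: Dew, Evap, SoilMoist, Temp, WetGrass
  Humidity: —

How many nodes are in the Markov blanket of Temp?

Recall MB(v) = parents ∪ children ∪ spouses, where spouses are the other parents of v's children.
Pa(Temp) = {Dew, WetGrass}.
Temp has child Fog.
For each child, the remaining parents (spouses of Temp):
  Fog: Dew, Evap, SoilMoist, WetGrass
MB(Temp) = {Dew, Evap, Fog, SoilMoist, WetGrass}, which has 5 nodes.

5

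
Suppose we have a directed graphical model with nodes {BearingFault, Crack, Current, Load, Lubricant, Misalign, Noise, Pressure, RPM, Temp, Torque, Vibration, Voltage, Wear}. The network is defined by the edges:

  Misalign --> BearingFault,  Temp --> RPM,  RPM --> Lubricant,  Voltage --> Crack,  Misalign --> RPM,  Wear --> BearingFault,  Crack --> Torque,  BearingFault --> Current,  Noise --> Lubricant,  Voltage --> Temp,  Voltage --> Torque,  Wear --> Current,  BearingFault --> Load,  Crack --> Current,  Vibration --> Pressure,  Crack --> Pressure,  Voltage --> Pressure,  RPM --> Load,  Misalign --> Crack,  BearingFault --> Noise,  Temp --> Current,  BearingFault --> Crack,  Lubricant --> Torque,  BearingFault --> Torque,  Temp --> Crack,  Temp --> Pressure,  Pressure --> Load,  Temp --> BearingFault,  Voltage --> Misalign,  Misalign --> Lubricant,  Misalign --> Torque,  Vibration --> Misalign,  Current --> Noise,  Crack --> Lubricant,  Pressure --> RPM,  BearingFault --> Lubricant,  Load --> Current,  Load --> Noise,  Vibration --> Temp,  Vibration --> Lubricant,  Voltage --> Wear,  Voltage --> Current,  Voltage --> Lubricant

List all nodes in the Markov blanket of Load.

Load's parents: BearingFault, Pressure, RPM.
Ch(Load) = {Current, Noise}.
Other parents of Load's children:
  Current: BearingFault, Crack, Temp, Voltage, Wear
  Noise: BearingFault, Current
MB(Load) = {BearingFault, Crack, Current, Noise, Pressure, RPM, Temp, Voltage, Wear}.

{BearingFault, Crack, Current, Noise, Pressure, RPM, Temp, Voltage, Wear}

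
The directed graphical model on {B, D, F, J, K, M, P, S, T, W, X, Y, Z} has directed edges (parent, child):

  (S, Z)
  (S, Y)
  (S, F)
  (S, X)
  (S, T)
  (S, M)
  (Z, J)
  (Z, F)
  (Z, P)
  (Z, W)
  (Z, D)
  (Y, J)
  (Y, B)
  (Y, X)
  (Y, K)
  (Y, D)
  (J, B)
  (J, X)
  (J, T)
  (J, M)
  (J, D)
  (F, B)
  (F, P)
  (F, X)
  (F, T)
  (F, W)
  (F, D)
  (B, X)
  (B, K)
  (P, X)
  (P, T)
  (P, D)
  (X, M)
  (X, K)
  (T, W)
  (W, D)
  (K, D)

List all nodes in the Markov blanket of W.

{D, F, J, K, P, T, Y, Z}

Parents of W: F, T, Z.
Children of W: D.
Other parents of W's children:
  parents(D) \ {W} = {F, J, K, P, Y, Z}.
Union: {F, T, Z} ∪ {D} ∪ {F, J, K, P, Y, Z} = {D, F, J, K, P, T, Y, Z}.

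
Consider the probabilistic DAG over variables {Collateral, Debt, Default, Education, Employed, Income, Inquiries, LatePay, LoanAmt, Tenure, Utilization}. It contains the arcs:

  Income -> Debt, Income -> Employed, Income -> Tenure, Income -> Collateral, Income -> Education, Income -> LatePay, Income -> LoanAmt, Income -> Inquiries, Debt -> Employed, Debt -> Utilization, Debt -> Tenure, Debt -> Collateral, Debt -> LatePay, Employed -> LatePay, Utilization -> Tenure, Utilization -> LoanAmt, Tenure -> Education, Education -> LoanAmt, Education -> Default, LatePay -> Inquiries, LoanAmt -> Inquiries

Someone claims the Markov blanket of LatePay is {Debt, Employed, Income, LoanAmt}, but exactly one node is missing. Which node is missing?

Inquiries

Parents of LatePay: Debt, Employed, Income.
LatePay's children: Inquiries.
For each child, the remaining parents (spouses of LatePay):
  Inquiries also has parents Income, LoanAmt.
MB(LatePay) = {Debt, Employed, Income, Inquiries, LoanAmt}.
Comparing with the claimed set, Inquiries is missing.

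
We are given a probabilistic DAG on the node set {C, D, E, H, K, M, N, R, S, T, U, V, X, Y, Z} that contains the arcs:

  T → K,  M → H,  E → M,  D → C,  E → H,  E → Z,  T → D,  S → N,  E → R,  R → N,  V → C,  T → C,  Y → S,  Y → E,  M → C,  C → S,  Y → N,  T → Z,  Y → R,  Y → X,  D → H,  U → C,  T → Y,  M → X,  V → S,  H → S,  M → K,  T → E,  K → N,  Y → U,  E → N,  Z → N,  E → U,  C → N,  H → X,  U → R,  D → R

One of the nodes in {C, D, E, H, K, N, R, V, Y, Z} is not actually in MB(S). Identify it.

D

The Markov blanket of a node is its parents, its children, and the other parents of its children.
S has parents C, H, V, Y.
Children of S: N.
Other parents of S's children:
  N: C, E, K, R, Y, Z
MB(S) = {C, E, H, K, N, R, V, Y, Z}.
D is neither a parent, child, nor co-parent of S, so it does not belong.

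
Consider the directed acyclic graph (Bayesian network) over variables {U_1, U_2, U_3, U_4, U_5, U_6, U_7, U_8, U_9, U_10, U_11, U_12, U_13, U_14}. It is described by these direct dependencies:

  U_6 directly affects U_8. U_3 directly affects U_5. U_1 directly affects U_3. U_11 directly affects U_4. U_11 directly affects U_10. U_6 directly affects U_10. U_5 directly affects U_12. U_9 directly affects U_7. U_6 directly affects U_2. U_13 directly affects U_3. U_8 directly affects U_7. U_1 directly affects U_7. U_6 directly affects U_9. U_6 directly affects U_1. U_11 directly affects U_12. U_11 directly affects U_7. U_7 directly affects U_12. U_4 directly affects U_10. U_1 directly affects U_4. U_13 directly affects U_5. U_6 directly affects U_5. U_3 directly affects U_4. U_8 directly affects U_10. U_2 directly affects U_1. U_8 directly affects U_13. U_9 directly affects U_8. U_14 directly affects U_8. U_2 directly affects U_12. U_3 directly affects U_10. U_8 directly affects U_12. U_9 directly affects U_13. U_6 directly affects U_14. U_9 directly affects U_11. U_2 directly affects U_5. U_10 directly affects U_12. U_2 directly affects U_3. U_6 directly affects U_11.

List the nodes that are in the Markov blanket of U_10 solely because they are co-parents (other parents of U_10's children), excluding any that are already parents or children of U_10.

Children of U_10: U_12.
  U_12: U_2, U_5, U_7, U_8, U_11
Excluding nodes already adjacent to U_10 (U_3, U_4, U_6, U_8, U_11, U_12), the co-parent-only contribution is {U_2, U_5, U_7}.

{U_2, U_5, U_7}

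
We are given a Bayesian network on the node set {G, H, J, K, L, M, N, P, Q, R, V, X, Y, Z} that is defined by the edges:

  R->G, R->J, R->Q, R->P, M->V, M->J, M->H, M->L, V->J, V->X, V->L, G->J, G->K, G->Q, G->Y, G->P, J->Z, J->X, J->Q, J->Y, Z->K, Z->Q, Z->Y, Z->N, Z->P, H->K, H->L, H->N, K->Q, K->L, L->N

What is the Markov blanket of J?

A node's Markov blanket = Pa ∪ Ch ∪ (parents of Ch other than the node itself).
J's parents: G, M, R, V.
Ch(J) = {Q, X, Y, Z}.
Other parents of J's children:
  Z: —
  X: V
  Q: G, K, R, Z
  Y: G, Z
So the Markov blanket of J is {G, K, M, Q, R, V, X, Y, Z}.

{G, K, M, Q, R, V, X, Y, Z}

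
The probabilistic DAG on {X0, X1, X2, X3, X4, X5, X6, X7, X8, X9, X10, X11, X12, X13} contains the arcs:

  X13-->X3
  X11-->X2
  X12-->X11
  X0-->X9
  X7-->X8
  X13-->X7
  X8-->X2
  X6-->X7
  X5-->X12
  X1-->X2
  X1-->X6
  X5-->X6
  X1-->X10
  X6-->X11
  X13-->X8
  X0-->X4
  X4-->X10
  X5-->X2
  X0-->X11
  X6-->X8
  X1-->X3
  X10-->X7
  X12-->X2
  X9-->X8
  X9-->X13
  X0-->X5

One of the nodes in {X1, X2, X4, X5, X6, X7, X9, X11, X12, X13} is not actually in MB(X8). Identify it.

X4

X8's parents: X6, X7, X9, X13.
Ch(X8) = {X2}.
For each child, the remaining parents (spouses of X8):
  X2 also has parents X1, X5, X11, X12.
MB(X8) = {X1, X2, X5, X6, X7, X9, X11, X12, X13}.
X4 is neither a parent, child, nor co-parent of X8, so it does not belong.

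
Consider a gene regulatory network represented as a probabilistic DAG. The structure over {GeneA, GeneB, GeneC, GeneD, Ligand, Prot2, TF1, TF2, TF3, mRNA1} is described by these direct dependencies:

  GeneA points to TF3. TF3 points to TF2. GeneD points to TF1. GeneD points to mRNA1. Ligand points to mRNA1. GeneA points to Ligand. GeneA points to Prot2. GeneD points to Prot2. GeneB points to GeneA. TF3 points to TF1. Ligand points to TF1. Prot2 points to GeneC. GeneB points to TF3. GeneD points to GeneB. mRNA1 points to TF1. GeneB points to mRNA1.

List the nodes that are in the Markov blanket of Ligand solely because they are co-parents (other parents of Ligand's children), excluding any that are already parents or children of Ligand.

{GeneB, GeneD, TF3}

Children of Ligand: TF1, mRNA1.
  mRNA1 also has parents GeneB, GeneD.
  TF1 also has parents GeneD, TF3, mRNA1.
Excluding nodes already adjacent to Ligand (GeneA, TF1, mRNA1), the co-parent-only contribution is {GeneB, GeneD, TF3}.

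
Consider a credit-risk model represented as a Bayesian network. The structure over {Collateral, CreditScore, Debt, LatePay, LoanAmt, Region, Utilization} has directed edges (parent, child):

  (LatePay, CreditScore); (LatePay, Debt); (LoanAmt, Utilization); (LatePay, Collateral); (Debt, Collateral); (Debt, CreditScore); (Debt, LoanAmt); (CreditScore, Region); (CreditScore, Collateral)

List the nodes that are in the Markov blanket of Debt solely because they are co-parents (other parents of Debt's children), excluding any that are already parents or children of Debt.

{}

Children of Debt: Collateral, CreditScore, LoanAmt.
  CreditScore's other parent is LatePay.
  Collateral's other parents are CreditScore, LatePay.
  LoanAmt: no additional parents.
Excluding nodes already adjacent to Debt (Collateral, CreditScore, LatePay, LoanAmt), the co-parent-only contribution is {}.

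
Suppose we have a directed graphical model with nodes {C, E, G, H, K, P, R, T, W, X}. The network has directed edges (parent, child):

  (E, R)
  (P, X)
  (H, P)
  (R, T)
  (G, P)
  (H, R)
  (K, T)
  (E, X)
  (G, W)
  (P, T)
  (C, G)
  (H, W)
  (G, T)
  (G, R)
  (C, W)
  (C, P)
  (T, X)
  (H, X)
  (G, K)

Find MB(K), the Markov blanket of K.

{G, P, R, T}

By definition, MB(K) is built from K's parents, K's children, and the co-parents of K.
K has parent G.
Ch(K) = {T}.
Co-parents of K (other parents of its children):
  parents(T) \ {K} = {G, P, R}.
Taking the union gives {G, P, R, T}.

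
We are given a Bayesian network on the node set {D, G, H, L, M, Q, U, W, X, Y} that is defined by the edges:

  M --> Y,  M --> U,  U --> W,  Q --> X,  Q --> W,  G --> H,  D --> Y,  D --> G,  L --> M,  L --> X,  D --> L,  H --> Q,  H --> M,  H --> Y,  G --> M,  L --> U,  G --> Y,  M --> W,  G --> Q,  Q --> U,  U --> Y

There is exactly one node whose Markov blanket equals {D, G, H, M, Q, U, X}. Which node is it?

L

The target node must have every member of {D, G, H, M, Q, U, X} as a parent, child, or co-parent, and no others.
Parents of L: D; children: M, U, X; co-parents: G, H, M, Q.
These exactly cover the given set, so the node is L.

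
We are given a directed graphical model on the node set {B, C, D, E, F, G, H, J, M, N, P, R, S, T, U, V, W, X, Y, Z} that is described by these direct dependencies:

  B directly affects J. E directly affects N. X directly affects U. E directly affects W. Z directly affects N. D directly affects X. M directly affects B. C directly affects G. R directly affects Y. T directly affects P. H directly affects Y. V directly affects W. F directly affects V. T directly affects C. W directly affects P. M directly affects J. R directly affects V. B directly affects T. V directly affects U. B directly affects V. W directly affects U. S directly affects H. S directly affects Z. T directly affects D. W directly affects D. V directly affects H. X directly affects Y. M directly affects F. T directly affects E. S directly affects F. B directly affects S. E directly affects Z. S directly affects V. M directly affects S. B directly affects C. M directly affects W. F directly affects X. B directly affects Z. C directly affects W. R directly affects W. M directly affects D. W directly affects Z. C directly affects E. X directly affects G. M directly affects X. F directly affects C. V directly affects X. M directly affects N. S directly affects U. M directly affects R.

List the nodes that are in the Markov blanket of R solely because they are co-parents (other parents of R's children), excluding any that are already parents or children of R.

Children of R: V, W, Y.
  V: B, F, S
  W: C, E, M, V
  Y: H, X
Excluding nodes already adjacent to R (M, V, W, Y), the co-parent-only contribution is {B, C, E, F, H, S, X}.

{B, C, E, F, H, S, X}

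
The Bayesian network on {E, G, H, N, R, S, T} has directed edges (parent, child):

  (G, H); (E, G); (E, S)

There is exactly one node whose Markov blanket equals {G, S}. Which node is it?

The target node must have every member of {G, S} as a parent, child, or co-parent, and no others.
Parents of E: none; children: G, S; co-parents: none.
These exactly cover the given set, so the node is E.

E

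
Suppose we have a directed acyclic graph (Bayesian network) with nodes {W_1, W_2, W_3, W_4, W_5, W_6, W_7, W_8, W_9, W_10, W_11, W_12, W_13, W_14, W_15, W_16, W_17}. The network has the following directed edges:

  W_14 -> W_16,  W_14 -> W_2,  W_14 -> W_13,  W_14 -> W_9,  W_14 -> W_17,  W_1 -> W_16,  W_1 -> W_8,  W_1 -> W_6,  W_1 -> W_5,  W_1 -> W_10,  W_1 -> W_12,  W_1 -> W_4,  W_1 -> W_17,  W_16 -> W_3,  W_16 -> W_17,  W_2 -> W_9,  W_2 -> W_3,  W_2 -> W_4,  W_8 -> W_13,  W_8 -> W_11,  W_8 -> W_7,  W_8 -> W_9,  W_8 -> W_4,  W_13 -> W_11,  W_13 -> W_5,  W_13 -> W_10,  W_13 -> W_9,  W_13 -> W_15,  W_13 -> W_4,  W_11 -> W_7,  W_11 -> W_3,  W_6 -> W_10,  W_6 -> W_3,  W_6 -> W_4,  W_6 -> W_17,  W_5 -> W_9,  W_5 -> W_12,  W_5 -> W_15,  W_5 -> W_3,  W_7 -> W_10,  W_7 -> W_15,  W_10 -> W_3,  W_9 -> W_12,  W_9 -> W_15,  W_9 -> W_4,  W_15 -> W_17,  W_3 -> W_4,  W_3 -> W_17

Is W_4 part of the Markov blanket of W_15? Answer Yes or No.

A node's Markov blanket = Pa ∪ Ch ∪ (parents of Ch other than the node itself).
Parents of W_15: W_5, W_7, W_9, W_13.
W_15's children: W_17.
Co-parents of W_15 (other parents of its children):
  W_17's other parents are W_1, W_3, W_6, W_14, W_16.
MB(W_15) = {W_1, W_3, W_5, W_6, W_7, W_9, W_13, W_14, W_16, W_17}; W_4 is not in this set.

No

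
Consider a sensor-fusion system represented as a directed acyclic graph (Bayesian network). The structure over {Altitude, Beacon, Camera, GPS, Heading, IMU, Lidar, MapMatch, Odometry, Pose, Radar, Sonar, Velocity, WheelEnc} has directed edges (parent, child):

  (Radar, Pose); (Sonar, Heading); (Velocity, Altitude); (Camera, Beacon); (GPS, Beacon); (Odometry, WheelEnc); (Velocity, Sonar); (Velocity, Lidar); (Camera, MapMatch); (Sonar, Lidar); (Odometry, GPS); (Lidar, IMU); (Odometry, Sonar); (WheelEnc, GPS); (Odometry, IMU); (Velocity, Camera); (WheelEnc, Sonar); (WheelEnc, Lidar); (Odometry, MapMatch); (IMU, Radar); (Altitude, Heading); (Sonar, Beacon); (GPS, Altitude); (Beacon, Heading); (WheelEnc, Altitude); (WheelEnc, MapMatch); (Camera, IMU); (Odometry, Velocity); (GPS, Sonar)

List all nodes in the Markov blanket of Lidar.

A node's Markov blanket = Pa ∪ Ch ∪ (parents of Ch other than the node itself).
Lidar has child IMU.
Lidar has parents Sonar, Velocity, WheelEnc.
For each child, the remaining parents (spouses of Lidar):
  IMU: Camera, Odometry
So the Markov blanket of Lidar is {Camera, IMU, Odometry, Sonar, Velocity, WheelEnc}.

{Camera, IMU, Odometry, Sonar, Velocity, WheelEnc}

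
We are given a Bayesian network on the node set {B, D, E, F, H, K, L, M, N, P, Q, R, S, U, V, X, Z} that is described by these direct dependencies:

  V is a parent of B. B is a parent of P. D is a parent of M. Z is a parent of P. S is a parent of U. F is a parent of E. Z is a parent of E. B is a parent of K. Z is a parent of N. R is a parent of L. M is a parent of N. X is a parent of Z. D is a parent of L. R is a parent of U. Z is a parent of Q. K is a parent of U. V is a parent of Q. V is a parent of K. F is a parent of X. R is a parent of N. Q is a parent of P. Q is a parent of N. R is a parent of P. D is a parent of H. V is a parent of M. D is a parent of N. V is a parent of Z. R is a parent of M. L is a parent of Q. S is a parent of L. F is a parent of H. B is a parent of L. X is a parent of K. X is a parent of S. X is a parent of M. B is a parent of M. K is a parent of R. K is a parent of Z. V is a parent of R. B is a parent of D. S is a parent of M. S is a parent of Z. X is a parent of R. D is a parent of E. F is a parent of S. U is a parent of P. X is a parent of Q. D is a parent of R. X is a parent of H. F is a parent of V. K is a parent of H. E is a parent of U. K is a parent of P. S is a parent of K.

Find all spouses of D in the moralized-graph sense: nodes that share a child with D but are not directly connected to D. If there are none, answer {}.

Children of D: E, H, L, M, N, R.
  R's other parents are K, V, X.
  L's other parents are B, R, S.
  E's other parents are F, Z.
  H also has parents F, K, X.
  M also has parents B, R, S, V, X.
  N also has parents M, Q, R, Z.
Excluding nodes already adjacent to D (B, E, H, L, M, N, R), the co-parent-only contribution is {F, K, Q, S, V, X, Z}.

{F, K, Q, S, V, X, Z}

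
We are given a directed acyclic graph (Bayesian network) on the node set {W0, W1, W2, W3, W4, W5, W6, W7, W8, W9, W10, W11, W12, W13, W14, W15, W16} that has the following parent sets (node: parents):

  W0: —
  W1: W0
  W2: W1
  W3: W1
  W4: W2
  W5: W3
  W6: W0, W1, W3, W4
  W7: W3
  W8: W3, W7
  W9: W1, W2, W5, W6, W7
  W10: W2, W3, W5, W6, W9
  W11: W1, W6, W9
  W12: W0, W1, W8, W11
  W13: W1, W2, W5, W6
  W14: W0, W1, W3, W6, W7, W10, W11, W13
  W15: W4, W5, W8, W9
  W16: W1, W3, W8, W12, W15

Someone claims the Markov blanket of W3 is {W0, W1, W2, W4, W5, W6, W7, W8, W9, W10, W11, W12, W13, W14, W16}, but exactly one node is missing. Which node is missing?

W15

A node's Markov blanket = Pa ∪ Ch ∪ (parents of Ch other than the node itself).
Parents of W3: W1.
W3's children: W5, W6, W7, W8, W10, W14, W16.
Co-parents of W3 (other parents of its children):
  W5 has no other parent.
  W6 also has parents W0, W1, W4.
  W7 has no other parent.
  W8's other parent is W7.
  parents(W10) \ {W3} = {W2, W5, W6, W9}.
  W14 also has parents W0, W1, W6, W7, W10, W11, W13.
  parents(W16) \ {W3} = {W1, W8, W12, W15}.
MB(W3) = {W0, W1, W2, W4, W5, W6, W7, W8, W9, W10, W11, W12, W13, W14, W15, W16}.
Comparing with the claimed set, W15 is missing.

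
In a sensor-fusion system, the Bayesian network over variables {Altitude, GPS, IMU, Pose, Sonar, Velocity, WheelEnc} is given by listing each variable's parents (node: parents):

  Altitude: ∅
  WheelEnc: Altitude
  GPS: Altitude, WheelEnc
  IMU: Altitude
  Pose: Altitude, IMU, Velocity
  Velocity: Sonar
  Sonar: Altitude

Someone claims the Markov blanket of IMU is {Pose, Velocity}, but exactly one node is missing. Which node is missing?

Altitude

Parents of IMU: Altitude.
IMU has child Pose.
For each child, the remaining parents (spouses of IMU):
  Pose also has parents Altitude, Velocity.
MB(IMU) = {Altitude, Pose, Velocity}.
Comparing with the claimed set, Altitude is missing.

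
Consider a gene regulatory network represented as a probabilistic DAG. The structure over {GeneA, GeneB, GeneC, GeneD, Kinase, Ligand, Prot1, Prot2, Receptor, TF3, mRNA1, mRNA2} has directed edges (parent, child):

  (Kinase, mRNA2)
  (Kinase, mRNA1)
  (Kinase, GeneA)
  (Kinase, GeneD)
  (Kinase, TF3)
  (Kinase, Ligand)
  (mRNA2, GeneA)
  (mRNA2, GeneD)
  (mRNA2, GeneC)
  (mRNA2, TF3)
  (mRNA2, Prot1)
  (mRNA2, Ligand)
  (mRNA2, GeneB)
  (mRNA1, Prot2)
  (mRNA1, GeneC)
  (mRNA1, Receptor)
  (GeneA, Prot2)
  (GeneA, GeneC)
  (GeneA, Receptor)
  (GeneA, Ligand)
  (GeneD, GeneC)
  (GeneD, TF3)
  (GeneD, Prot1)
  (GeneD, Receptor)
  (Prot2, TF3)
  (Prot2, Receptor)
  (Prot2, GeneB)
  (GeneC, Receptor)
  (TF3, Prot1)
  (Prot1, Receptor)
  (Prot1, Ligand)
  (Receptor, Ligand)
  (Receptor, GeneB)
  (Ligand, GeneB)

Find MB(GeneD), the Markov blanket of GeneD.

A node's Markov blanket = Pa ∪ Ch ∪ (parents of Ch other than the node itself).
GeneD's parents: Kinase, mRNA2.
GeneD's children: GeneC, Prot1, Receptor, TF3.
For each child, the remaining parents (spouses of GeneD):
  GeneC: GeneA, mRNA1, mRNA2
  TF3: Kinase, Prot2, mRNA2
  Prot1: TF3, mRNA2
  Receptor: GeneA, GeneC, Prot1, Prot2, mRNA1
So the Markov blanket of GeneD is {GeneA, GeneC, Kinase, Prot1, Prot2, Receptor, TF3, mRNA1, mRNA2}.

{GeneA, GeneC, Kinase, Prot1, Prot2, Receptor, TF3, mRNA1, mRNA2}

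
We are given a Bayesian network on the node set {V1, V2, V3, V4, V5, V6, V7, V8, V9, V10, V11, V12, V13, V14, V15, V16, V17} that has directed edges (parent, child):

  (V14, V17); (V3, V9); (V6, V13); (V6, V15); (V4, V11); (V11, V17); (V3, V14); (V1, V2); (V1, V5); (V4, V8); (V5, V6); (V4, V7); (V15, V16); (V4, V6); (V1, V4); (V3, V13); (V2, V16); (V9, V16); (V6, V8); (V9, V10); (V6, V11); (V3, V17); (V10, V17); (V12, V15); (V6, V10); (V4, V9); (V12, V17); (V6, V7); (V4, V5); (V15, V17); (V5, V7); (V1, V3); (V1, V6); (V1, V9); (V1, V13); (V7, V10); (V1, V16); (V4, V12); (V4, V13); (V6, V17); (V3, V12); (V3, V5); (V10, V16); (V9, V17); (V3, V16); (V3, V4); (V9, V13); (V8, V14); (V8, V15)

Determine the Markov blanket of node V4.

{V1, V3, V5, V6, V7, V8, V9, V11, V12, V13}

Ch(V4) = {V5, V6, V7, V8, V9, V11, V12, V13}.
Parents of V4: V1, V3.
Parents of each child, excluding V4:
  V5 also has parents V1, V3.
  parents(V6) \ {V4} = {V1, V5}.
  V7 also has parents V5, V6.
  V8 also has parent V6.
  V9's other parents are V1, V3.
  parents(V11) \ {V4} = {V6}.
  V12 also has parent V3.
  parents(V13) \ {V4} = {V1, V3, V6, V9}.
So the Markov blanket of V4 is {V1, V3, V5, V6, V7, V8, V9, V11, V12, V13}.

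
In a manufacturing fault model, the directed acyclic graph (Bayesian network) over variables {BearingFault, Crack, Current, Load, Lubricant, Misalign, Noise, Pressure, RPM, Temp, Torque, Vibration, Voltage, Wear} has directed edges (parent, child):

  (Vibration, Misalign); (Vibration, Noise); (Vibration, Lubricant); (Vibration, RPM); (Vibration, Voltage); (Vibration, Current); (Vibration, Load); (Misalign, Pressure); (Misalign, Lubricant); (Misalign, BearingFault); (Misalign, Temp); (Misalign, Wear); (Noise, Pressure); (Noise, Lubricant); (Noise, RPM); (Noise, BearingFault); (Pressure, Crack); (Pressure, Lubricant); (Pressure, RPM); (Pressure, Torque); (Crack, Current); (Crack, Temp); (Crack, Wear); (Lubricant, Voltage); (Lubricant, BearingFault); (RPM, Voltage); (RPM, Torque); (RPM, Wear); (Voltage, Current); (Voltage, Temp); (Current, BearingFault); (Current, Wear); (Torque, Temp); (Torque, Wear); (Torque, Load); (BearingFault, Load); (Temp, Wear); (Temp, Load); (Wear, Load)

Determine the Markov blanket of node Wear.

Recall MB(v) = parents ∪ children ∪ spouses, where spouses are the other parents of v's children.
Parents of Wear: Crack, Current, Misalign, RPM, Temp, Torque.
Ch(Wear) = {Load}.
Co-parents of Wear (other parents of its children):
  Load: BearingFault, Temp, Torque, Vibration
Union: {Crack, Current, Misalign, RPM, Temp, Torque} ∪ {Load} ∪ {BearingFault, Temp, Torque, Vibration} = {BearingFault, Crack, Current, Load, Misalign, RPM, Temp, Torque, Vibration}.

{BearingFault, Crack, Current, Load, Misalign, RPM, Temp, Torque, Vibration}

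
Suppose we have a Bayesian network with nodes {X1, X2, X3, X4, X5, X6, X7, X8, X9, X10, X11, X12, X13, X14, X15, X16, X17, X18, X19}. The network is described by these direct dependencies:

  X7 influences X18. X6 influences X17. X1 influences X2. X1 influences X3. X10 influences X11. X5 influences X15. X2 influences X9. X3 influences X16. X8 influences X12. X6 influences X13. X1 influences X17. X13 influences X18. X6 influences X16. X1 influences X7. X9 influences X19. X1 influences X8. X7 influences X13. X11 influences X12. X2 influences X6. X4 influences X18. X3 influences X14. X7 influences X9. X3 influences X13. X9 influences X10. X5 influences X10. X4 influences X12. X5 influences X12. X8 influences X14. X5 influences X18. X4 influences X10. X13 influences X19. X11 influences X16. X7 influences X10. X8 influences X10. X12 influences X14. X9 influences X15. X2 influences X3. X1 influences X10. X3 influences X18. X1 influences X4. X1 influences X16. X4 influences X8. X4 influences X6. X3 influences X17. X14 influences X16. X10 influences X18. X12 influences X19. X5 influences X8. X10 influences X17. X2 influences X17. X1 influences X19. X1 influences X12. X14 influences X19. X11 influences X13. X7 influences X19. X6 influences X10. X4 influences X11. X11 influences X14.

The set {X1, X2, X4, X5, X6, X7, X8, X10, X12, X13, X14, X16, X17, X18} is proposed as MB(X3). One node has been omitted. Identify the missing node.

X11

Children of X3: X13, X14, X16, X17, X18.
X3 has parents X1, X2.
Parents of each child, excluding X3:
  X13's other parents are X6, X7, X11.
  parents(X14) \ {X3} = {X8, X11, X12}.
  parents(X16) \ {X3} = {X1, X6, X11, X14}.
  X17 also has parents X1, X2, X6, X10.
  X18 also has parents X4, X5, X7, X10, X13.
MB(X3) = {X1, X2, X4, X5, X6, X7, X8, X10, X11, X12, X13, X14, X16, X17, X18}.
Comparing with the claimed set, X11 is missing.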